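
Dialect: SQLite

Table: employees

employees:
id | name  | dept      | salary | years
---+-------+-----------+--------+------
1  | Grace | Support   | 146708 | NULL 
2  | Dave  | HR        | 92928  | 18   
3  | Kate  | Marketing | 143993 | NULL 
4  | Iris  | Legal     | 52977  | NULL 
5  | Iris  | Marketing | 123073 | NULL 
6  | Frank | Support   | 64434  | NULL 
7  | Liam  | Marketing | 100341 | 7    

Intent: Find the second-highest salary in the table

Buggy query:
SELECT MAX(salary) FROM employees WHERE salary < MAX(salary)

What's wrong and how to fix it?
Bug: MAX(salary) on the right of the comparison is an aggregate-in-WHERE error

Fix: Put the inner MAX in a scalar subquery

Corrected query:
SELECT MAX(salary) FROM employees WHERE salary < (SELECT MAX(salary) FROM employees)

Result:
MAX(salary)
-----------
143993     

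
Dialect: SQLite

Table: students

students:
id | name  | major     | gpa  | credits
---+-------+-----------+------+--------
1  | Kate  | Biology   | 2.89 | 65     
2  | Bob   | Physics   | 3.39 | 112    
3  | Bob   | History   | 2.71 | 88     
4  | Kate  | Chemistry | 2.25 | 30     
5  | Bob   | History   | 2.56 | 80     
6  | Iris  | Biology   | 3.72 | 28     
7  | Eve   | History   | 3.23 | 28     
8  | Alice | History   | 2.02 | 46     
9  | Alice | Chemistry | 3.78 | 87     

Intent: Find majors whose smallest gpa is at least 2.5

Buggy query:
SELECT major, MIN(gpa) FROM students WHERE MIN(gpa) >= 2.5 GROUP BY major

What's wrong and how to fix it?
Bug: MIN() in WHERE is a misuse of aggregate

Fix: Use HAVING for the per-group MIN condition

Corrected query:
SELECT major, MIN(gpa) FROM students GROUP BY major HAVING MIN(gpa) >= 2.5

Result:
major   | MIN(gpa)
--------+---------
Biology | 2.89    
Physics | 3.39    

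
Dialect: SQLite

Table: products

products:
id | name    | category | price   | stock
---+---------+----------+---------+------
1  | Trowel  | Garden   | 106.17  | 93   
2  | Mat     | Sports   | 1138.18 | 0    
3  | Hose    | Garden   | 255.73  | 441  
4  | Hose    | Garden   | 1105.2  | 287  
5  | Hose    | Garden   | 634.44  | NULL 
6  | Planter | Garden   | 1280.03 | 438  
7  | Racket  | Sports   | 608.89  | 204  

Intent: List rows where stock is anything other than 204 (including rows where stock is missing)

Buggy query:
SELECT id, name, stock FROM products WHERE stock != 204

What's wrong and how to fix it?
Bug: 'stock != 204' is unknown when stock is NULL, so NULL rows are silently excluded

Fix: Add an explicit OR stock IS NULL to include the missing-value rows

Corrected query:
SELECT id, name, stock FROM products WHERE stock != 204 OR stock IS NULL

Result:
id | name    | stock
---+---------+------
1  | Trowel  | 93   
2  | Mat     | 0    
3  | Hose    | 441  
4  | Hose    | 287  
5  | Hose    | NULL 
6  | Planter | 438  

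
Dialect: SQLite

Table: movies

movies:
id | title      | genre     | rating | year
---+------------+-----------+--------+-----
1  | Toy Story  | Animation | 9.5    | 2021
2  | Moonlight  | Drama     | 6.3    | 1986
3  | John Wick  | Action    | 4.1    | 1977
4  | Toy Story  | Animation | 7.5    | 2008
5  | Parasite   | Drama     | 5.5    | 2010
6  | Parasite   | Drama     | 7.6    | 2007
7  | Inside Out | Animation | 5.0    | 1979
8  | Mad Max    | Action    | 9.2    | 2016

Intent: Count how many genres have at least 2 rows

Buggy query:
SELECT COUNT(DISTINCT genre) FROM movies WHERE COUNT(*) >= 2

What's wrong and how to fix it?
Bug: COUNT(*) cannot appear in WHERE; the per-group count doesn't exist yet

Fix: Group first with HAVING COUNT(*) >= 2, then COUNT the resulting groups

Corrected query:
SELECT COUNT(*) FROM (SELECT genre FROM movies GROUP BY genre HAVING COUNT(*) >= 2)

Result:
COUNT(*)
--------
3       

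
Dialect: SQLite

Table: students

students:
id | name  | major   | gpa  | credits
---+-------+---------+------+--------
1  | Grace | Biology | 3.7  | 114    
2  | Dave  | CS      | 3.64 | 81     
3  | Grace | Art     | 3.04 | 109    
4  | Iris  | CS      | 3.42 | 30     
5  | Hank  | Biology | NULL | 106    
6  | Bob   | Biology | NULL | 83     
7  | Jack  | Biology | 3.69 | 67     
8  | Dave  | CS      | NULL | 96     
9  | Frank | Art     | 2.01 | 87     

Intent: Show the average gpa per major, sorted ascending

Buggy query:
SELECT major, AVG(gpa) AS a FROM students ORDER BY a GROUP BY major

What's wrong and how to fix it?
Bug: GROUP BY must precede ORDER BY

Fix: Move ORDER BY to the end, after GROUP BY

Corrected query:
SELECT major, AVG(gpa) AS a FROM students GROUP BY major ORDER BY a

Result:
major   | a    
--------+------
Art     | 2.525
CS      | 3.53 
Biology | 3.695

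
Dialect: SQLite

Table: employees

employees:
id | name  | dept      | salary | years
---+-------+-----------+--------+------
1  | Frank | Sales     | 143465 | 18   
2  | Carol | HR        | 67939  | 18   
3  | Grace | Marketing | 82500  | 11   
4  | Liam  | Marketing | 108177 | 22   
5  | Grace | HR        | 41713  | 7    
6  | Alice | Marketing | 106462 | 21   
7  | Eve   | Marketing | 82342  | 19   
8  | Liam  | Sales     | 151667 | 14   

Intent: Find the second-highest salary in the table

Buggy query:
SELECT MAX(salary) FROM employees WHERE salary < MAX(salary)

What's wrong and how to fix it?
Bug: The inner MAX is an aggregate inside WHERE, which is not allowed

Fix: Compute the overall MAX in a subquery, then take MAX of rows below it

Corrected query:
SELECT MAX(salary) FROM employees WHERE salary < (SELECT MAX(salary) FROM employees)

Result:
MAX(salary)
-----------
143465     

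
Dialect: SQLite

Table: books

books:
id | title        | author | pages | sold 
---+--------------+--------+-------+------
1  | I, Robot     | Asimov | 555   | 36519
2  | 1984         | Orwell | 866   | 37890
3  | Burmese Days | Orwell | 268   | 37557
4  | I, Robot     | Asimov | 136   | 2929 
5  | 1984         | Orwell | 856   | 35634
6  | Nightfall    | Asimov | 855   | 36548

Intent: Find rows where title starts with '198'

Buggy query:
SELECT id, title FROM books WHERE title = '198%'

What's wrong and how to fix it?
Bug: '=' compares the literal string including the % character; pattern matching needs LIKE

Fix: Use LIKE for wildcard pattern matching

Corrected query:
SELECT id, title FROM books WHERE title LIKE '198%'

Result:
id | title
---+------
2  | 1984 
5  | 1984 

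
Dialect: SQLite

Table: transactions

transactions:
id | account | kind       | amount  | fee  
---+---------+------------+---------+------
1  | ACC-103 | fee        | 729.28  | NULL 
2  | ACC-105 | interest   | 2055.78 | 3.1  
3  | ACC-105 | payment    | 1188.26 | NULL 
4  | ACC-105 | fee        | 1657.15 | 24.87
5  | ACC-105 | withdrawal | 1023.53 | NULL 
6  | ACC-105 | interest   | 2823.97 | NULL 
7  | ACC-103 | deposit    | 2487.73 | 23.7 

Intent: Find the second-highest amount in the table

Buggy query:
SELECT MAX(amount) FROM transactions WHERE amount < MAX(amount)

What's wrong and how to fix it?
Bug: MAX(amount) on the right of the comparison is an aggregate-in-WHERE error

Fix: Compute the overall MAX in a subquery, then take MAX of rows below it

Corrected query:
SELECT MAX(amount) FROM transactions WHERE amount < (SELECT MAX(amount) FROM transactions)

Result:
MAX(amount)
-----------
2487.73    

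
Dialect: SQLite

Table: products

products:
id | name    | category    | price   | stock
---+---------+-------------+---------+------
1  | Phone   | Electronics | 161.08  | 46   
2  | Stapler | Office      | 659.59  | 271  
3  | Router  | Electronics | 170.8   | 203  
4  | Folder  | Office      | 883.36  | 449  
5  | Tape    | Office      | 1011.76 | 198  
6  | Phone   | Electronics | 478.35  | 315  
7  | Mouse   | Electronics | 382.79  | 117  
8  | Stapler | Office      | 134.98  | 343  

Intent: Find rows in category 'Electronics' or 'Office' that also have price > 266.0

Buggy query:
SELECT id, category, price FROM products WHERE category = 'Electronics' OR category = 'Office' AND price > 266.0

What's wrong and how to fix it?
Bug: Without parentheses, AND is evaluated before OR, so the price filter only applies to the 'Office' branch

Fix: Add parentheses around the OR so the AND applies to both alternatives

Corrected query:
SELECT id, category, price FROM products WHERE (category = 'Electronics' OR category = 'Office') AND price > 266.0

Result:
id | category    | price  
---+-------------+--------
2  | Office      | 659.59 
4  | Office      | 883.36 
5  | Office      | 1011.76
6  | Electronics | 478.35 
7  | Electronics | 382.79 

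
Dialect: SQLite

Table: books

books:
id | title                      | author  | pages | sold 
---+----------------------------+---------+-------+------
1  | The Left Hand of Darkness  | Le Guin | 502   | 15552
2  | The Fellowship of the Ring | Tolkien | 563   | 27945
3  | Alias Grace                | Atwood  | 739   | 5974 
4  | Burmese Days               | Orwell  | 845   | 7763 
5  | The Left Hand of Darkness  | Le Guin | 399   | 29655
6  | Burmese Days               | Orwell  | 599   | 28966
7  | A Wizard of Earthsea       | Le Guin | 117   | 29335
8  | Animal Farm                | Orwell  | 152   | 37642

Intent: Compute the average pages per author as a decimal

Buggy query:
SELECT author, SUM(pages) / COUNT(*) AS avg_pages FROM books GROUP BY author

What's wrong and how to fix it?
Bug: Both operands are integers, so '/' performs integer division and truncates

Fix: Multiply by 1.0 (or CAST to REAL) to force floating-point division

Corrected query:
SELECT author, SUM(pages) * 1.0 / COUNT(*) AS avg_pages FROM books GROUP BY author

Result:
author  | avg_pages 
--------+-----------
Atwood  | 739       
Le Guin | 339.333333
Orwell  | 532       
Tolkien | 563       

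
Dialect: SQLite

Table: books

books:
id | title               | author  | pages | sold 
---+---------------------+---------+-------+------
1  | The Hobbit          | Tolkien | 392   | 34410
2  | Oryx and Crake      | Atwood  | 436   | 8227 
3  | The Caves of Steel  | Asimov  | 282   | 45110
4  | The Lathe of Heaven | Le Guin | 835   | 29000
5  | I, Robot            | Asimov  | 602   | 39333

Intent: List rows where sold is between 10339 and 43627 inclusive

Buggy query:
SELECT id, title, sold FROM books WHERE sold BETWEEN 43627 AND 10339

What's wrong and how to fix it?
Bug: BETWEEN expects the lower bound first; with 43627 AND 10339 the range is empty

Fix: Write BETWEEN 10339 AND 43627

Corrected query:
SELECT id, title, sold FROM books WHERE sold BETWEEN 10339 AND 43627

Result:
id | title               | sold 
---+---------------------+------
1  | The Hobbit          | 34410
4  | The Lathe of Heaven | 29000
5  | I, Robot            | 39333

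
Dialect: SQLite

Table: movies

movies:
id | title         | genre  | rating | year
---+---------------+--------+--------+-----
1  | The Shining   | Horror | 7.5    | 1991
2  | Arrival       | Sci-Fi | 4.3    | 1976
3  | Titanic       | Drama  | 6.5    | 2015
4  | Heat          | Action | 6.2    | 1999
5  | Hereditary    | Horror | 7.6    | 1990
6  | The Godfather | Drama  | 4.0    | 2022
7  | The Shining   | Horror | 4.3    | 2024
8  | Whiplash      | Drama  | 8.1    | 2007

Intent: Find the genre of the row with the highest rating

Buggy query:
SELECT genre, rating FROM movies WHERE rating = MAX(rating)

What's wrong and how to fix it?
Bug: MAX(rating) is an aggregate and cannot be used directly in WHERE

Fix: Wrap MAX in a scalar subquery so WHERE compares against a single value

Corrected query:
SELECT genre, rating FROM movies WHERE rating = (SELECT MAX(rating) FROM movies)

Result:
genre | rating
------+-------
Drama | 8.1   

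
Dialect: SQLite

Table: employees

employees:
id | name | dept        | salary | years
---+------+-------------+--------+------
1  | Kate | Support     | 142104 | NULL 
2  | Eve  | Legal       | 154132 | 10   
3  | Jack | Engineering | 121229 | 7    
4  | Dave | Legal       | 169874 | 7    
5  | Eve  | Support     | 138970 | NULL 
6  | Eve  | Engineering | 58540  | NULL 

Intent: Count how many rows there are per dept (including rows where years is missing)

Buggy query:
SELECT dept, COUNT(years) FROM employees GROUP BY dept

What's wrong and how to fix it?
Bug: COUNT(column) counts non-NULL values only; rows with NULL years aren't counted

Fix: Use COUNT(*) to count all rows regardless of NULL

Corrected query:
SELECT dept, COUNT(*) FROM employees GROUP BY dept

Result:
dept        | COUNT(*)
------------+---------
Engineering | 2       
Legal       | 2       
Support     | 2       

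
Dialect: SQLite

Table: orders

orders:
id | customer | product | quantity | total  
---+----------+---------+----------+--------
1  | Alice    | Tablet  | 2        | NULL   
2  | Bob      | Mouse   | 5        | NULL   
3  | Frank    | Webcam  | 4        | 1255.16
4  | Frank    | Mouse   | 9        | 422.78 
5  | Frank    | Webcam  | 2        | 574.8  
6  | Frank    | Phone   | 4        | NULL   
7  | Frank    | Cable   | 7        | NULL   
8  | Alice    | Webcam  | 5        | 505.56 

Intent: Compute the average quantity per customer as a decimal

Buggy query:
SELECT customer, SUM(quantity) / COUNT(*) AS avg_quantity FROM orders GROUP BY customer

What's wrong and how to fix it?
Bug: Both operands are integers, so '/' performs integer division and truncates

Fix: Cast one side to REAL so the division keeps the fractional part

Corrected query:
SELECT customer, SUM(quantity) * 1.0 / COUNT(*) AS avg_quantity FROM orders GROUP BY customer

Result:
customer | avg_quantity
---------+-------------
Alice    | 3.5         
Bob      | 5           
Frank    | 5.2         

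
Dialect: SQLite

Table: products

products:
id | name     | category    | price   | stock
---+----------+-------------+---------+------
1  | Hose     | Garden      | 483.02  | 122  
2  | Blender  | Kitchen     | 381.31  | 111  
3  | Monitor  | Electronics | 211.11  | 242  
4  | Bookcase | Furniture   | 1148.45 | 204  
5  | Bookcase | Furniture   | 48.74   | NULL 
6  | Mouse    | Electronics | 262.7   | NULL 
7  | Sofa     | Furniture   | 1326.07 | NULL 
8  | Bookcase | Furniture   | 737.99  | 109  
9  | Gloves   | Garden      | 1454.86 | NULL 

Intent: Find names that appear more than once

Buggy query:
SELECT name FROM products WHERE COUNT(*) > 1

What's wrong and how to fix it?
Bug: COUNT(*) is an aggregate and cannot be used in WHERE

Fix: Group first, then use HAVING for the count condition

Corrected query:
SELECT name FROM products GROUP BY name HAVING COUNT(*) > 1

Result:
name    
--------
Bookcase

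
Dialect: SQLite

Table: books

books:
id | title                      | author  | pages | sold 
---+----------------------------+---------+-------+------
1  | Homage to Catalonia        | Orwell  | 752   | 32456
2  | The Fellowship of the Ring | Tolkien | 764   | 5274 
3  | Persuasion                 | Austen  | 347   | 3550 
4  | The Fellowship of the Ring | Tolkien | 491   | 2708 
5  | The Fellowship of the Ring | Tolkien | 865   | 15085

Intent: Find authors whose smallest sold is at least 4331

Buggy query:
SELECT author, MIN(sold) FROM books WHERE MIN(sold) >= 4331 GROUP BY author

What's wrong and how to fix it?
Bug: MIN() in WHERE is a misuse of aggregate

Fix: Replace WHERE with HAVING after the GROUP BY

Corrected query:
SELECT author, MIN(sold) FROM books GROUP BY author HAVING MIN(sold) >= 4331

Result:
author | MIN(sold)
-------+----------
Orwell | 32456    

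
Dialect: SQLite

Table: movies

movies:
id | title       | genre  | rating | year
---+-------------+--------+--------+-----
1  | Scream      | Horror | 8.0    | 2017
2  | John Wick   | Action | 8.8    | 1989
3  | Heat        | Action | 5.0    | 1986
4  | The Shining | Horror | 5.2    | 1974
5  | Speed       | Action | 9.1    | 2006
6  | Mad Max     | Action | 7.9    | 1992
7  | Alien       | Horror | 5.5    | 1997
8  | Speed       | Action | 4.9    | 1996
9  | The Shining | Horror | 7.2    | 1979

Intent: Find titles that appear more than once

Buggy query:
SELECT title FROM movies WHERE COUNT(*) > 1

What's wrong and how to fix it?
Bug: WHERE can't reference COUNT(*); aggregates are computed after WHERE

Fix: GROUP BY title, then filter groups with HAVING COUNT(*) > 1

Corrected query:
SELECT title FROM movies GROUP BY title HAVING COUNT(*) > 1

Result:
title      
-----------
Speed      
The Shining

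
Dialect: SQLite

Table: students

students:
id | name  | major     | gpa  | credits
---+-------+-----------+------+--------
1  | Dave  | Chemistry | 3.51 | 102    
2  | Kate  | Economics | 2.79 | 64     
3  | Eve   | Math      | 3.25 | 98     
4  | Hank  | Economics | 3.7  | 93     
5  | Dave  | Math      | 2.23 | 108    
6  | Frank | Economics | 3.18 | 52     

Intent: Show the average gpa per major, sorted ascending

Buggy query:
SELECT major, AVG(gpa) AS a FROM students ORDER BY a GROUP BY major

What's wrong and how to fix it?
Bug: ORDER BY appears before GROUP BY; SQL clause order requires GROUP BY first

Fix: Move ORDER BY to the end, after GROUP BY

Corrected query:
SELECT major, AVG(gpa) AS a FROM students GROUP BY major ORDER BY a

Result:
major     | a       
----------+---------
Math      | 2.74    
Economics | 3.223333
Chemistry | 3.51    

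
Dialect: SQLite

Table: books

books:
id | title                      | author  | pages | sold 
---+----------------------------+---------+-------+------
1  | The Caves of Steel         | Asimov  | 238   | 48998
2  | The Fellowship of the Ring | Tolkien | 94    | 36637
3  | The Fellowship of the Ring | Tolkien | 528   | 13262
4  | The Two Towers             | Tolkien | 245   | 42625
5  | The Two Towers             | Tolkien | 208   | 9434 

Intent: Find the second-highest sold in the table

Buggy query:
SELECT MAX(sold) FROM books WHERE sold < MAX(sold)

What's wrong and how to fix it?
Bug: The inner MAX is an aggregate inside WHERE, which is not allowed

Fix: Compute the overall MAX in a subquery, then take MAX of rows below it

Corrected query:
SELECT MAX(sold) FROM books WHERE sold < (SELECT MAX(sold) FROM books)

Result:
MAX(sold)
---------
42625    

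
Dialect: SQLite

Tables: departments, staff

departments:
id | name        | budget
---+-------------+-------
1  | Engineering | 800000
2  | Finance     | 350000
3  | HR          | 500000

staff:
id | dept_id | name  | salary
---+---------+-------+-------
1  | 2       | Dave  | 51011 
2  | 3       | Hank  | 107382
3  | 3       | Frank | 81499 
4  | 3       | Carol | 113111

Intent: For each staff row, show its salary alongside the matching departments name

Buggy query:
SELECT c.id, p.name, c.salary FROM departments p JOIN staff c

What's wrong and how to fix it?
Bug: JOIN with no ON clause produces a cartesian product; every staff row pairs with every departments row

Fix: Specify the join condition linking the foreign key to the parent id

Corrected query:
SELECT c.id, p.name, c.salary FROM departments p JOIN staff c ON c.dept_id = p.id

Result:
id | name    | salary
---+---------+-------
1  | Finance | 51011 
2  | HR      | 107382
3  | HR      | 81499 
4  | HR      | 113111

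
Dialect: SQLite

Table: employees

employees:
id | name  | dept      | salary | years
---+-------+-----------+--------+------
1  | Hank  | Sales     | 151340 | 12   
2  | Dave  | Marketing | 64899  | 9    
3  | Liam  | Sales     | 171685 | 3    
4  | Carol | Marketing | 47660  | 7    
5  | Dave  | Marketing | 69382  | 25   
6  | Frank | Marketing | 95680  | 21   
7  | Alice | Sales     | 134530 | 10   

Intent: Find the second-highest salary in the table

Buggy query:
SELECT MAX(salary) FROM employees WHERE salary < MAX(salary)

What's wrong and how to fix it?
Bug: The inner MAX is an aggregate inside WHERE, which is not allowed

Fix: Put the inner MAX in a scalar subquery

Corrected query:
SELECT MAX(salary) FROM employees WHERE salary < (SELECT MAX(salary) FROM employees)

Result:
MAX(salary)
-----------
151340     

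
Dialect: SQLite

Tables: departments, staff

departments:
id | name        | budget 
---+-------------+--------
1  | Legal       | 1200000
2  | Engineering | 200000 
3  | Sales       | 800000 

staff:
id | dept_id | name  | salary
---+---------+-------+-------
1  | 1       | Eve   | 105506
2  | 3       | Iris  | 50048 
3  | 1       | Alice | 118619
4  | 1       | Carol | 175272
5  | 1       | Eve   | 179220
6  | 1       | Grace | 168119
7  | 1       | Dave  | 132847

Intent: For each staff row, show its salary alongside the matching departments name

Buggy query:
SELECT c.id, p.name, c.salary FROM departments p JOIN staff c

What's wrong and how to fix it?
Bug: Missing join condition: each staff row is matched to all departments rows instead of just its own

Fix: Specify the join condition linking the foreign key to the parent id

Corrected query:
SELECT c.id, p.name, c.salary FROM departments p JOIN staff c ON c.dept_id = p.id

Result:
id | name  | salary
---+-------+-------
1  | Legal | 105506
2  | Sales | 50048 
3  | Legal | 118619
4  | Legal | 175272
5  | Legal | 179220
6  | Legal | 168119
7  | Legal | 132847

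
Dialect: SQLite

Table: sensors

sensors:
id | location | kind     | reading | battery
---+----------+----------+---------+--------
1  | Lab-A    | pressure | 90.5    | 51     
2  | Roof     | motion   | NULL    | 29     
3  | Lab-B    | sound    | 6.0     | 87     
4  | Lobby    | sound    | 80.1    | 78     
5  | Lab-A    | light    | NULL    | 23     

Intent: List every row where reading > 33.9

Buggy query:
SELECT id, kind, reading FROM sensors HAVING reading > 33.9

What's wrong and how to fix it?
Bug: HAVING filters the output of aggregation, but this query has no GROUP BY and no aggregate functions, so SQLite rejects it (HAVING clause on a non-aggregate query); the condition here is per row

Fix: Replace HAVING with WHERE since the condition applies to individual rows

Corrected query:
SELECT id, kind, reading FROM sensors WHERE reading > 33.9

Result:
id | kind     | reading
---+----------+--------
1  | pressure | 90.5   
4  | sound    | 80.1   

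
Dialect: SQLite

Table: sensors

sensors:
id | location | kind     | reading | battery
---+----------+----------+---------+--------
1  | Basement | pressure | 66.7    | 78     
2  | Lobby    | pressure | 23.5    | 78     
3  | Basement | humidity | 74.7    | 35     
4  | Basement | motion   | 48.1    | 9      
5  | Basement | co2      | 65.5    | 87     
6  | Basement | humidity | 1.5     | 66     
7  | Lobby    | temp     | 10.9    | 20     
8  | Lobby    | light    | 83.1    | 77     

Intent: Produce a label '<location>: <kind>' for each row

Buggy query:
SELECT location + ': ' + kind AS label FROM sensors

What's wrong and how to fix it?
Bug: SQLite uses || for string concatenation; + coerces text to numbers (yielding 0)

Fix: Replace + with || to concatenate text

Corrected query:
SELECT location || ': ' || kind AS label FROM sensors

Result:
label             
------------------
Basement: pressure
Lobby: pressure   
Basement: humidity
Basement: motion  
Basement: co2     
Basement: humidity
Lobby: temp       
Lobby: light      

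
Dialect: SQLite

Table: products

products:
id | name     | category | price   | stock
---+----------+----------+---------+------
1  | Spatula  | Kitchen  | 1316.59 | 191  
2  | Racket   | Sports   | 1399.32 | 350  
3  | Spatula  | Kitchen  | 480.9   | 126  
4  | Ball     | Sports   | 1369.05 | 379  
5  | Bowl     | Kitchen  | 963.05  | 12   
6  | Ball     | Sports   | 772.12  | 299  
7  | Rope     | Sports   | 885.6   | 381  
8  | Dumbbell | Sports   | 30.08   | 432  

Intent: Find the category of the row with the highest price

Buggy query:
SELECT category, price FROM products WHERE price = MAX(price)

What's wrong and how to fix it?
Bug: WHERE is evaluated per row; an aggregate over the whole table isn't defined there

Fix: Use a subquery: WHERE price = (SELECT MAX(price) FROM products)

Corrected query:
SELECT category, price FROM products WHERE price = (SELECT MAX(price) FROM products)

Result:
category | price  
---------+--------
Sports   | 1399.32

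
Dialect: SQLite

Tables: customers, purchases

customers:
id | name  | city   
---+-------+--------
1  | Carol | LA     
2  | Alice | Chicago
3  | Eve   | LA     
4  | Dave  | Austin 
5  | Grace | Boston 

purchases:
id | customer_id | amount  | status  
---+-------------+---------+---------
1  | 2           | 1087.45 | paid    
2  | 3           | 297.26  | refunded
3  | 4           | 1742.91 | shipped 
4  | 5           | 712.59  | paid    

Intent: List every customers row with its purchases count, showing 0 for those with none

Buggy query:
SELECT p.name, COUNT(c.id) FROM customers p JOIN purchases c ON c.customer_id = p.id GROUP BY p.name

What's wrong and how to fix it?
Bug: INNER JOIN drops customers rows that have no matching purchases rows

Fix: Use LEFT JOIN so parents without children still appear (COUNT(c.id) gives 0)

Corrected query:
SELECT p.name, COUNT(c.id) FROM customers p LEFT JOIN purchases c ON c.customer_id = p.id GROUP BY p.name

Result:
name  | COUNT(c.id)
------+------------
Alice | 1          
Carol | 0          
Dave  | 1          
Eve   | 1          
Grace | 1          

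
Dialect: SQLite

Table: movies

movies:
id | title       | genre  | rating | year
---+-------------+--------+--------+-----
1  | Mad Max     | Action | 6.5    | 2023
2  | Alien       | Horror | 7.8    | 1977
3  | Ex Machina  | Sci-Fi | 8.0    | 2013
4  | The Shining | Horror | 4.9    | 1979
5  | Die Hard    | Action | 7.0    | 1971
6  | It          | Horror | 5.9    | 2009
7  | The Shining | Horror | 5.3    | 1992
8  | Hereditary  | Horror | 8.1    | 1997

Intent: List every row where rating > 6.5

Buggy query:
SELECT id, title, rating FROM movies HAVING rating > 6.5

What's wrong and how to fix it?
Bug: HAVING filters the output of aggregation, but this query has no GROUP BY and no aggregate functions, so SQLite rejects it (HAVING clause on a non-aggregate query); the condition here is per row

Fix: Use WHERE for row-level filtering

Corrected query:
SELECT id, title, rating FROM movies WHERE rating > 6.5

Result:
id | title      | rating
---+------------+-------
2  | Alien      | 7.8   
3  | Ex Machina | 8     
5  | Die Hard   | 7     
8  | Hereditary | 8.1   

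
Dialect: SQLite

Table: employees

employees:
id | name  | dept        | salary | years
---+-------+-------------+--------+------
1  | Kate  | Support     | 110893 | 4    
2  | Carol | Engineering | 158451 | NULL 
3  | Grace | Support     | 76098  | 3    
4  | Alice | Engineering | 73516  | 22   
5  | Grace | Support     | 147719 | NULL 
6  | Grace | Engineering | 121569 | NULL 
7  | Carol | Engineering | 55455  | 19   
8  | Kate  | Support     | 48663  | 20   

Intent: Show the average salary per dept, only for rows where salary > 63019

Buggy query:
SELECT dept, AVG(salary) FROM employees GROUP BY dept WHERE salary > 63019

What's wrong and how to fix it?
Bug: WHERE cannot follow GROUP BY

Fix: Move the WHERE clause before GROUP BY

Corrected query:
SELECT dept, AVG(salary) FROM employees WHERE salary > 63019 GROUP BY dept

Result:
dept        | AVG(salary)  
------------+--------------
Engineering | 117845.333333
Support     | 111570       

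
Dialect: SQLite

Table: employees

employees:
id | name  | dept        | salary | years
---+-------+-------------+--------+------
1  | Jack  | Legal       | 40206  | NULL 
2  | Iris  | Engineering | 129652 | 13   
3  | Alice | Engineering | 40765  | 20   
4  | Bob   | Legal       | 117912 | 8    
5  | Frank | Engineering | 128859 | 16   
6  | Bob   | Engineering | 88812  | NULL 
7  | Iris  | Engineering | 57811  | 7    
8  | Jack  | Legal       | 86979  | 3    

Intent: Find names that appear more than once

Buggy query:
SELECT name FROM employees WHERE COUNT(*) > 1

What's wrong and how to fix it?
Bug: COUNT(*) is an aggregate and cannot be used in WHERE

Fix: GROUP BY name, then filter groups with HAVING COUNT(*) > 1

Corrected query:
SELECT name FROM employees GROUP BY name HAVING COUNT(*) > 1

Result:
name
----
Bob 
Iris
Jack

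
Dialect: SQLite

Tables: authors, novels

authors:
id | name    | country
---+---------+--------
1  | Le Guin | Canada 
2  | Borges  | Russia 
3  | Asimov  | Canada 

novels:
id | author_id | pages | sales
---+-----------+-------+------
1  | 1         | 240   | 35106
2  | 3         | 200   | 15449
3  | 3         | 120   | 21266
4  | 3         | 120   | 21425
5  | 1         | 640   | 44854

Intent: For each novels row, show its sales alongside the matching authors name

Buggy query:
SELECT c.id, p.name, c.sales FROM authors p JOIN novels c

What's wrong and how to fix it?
Bug: JOIN with no ON clause produces a cartesian product; every novels row pairs with every authors row

Fix: Specify the join condition linking the foreign key to the parent id

Corrected query:
SELECT c.id, p.name, c.sales FROM authors p JOIN novels c ON c.author_id = p.id

Result:
id | name    | sales
---+---------+------
1  | Le Guin | 35106
2  | Asimov  | 15449
3  | Asimov  | 21266
4  | Asimov  | 21425
5  | Le Guin | 44854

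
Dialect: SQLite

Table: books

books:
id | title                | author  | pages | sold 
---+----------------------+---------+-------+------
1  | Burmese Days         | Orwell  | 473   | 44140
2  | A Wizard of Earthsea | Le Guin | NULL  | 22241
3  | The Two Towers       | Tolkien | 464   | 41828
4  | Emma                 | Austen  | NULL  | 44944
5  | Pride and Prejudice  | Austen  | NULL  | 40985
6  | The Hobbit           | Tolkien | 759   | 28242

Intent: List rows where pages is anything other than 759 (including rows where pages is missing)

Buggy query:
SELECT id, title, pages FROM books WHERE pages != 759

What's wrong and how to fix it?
Bug: 'pages != 759' is unknown when pages is NULL, so NULL rows are silently excluded

Fix: Handle NULL separately with IS NULL alongside the inequality

Corrected query:
SELECT id, title, pages FROM books WHERE pages != 759 OR pages IS NULL

Result:
id | title                | pages
---+----------------------+------
1  | Burmese Days         | 473  
2  | A Wizard of Earthsea | NULL 
3  | The Two Towers       | 464  
4  | Emma                 | NULL 
5  | Pride and Prejudice  | NULL 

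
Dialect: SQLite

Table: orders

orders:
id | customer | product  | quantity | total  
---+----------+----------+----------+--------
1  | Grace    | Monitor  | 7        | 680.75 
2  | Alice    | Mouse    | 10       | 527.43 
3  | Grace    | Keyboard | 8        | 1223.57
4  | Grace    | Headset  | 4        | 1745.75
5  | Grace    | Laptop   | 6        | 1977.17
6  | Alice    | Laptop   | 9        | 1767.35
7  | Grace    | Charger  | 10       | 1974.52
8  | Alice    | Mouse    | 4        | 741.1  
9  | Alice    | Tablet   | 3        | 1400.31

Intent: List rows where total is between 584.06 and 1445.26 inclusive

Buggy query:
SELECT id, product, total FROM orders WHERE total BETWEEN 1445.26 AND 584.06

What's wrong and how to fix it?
Bug: The bounds are reversed; BETWEEN a AND b requires a <= b to match anything

Fix: Swap the bounds so the smaller value comes first

Corrected query:
SELECT id, product, total FROM orders WHERE total BETWEEN 584.06 AND 1445.26

Result:
id | product  | total  
---+----------+--------
1  | Monitor  | 680.75 
3  | Keyboard | 1223.57
8  | Mouse    | 741.1  
9  | Tablet   | 1400.31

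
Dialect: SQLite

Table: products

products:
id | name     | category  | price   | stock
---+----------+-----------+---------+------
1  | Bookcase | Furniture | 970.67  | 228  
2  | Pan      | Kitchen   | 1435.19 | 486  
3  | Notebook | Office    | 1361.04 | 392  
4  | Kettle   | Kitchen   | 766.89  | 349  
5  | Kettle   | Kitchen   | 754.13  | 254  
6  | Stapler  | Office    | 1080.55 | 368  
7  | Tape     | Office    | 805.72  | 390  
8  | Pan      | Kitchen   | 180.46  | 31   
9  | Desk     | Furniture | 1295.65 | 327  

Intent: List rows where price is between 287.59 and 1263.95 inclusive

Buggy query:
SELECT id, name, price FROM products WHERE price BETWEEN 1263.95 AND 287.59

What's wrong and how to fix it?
Bug: The bounds are reversed; BETWEEN a AND b requires a <= b to match anything

Fix: Swap the bounds so the smaller value comes first

Corrected query:
SELECT id, name, price FROM products WHERE price BETWEEN 287.59 AND 1263.95

Result:
id | name     | price  
---+----------+--------
1  | Bookcase | 970.67 
4  | Kettle   | 766.89 
5  | Kettle   | 754.13 
6  | Stapler  | 1080.55
7  | Tape     | 805.72 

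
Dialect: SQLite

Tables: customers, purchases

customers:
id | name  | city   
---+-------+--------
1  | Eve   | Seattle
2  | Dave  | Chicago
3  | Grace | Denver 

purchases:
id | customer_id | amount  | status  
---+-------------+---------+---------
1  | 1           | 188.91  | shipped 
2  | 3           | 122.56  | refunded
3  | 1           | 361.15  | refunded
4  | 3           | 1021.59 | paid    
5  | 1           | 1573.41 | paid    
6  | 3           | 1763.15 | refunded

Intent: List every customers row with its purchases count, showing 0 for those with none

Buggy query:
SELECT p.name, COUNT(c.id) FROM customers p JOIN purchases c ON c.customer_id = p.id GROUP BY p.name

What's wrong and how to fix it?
Bug: An inner join excludes parents with zero children

Fix: Use LEFT JOIN so parents without children still appear (COUNT(c.id) gives 0)

Corrected query:
SELECT p.name, COUNT(c.id) FROM customers p LEFT JOIN purchases c ON c.customer_id = p.id GROUP BY p.name

Result:
name  | COUNT(c.id)
------+------------
Dave  | 0          
Eve   | 3          
Grace | 3          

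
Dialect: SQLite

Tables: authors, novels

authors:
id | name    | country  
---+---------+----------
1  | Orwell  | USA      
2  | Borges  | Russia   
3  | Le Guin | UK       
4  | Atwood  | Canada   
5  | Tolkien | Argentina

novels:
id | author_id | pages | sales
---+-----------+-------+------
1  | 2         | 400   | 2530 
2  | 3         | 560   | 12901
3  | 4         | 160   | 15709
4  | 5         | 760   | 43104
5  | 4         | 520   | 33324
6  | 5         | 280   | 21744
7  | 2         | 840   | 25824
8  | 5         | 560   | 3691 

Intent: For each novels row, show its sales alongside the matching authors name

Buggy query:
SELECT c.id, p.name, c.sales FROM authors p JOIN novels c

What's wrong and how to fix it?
Bug: JOIN with no ON clause produces a cartesian product; every novels row pairs with every authors row

Fix: Specify the join condition linking the foreign key to the parent id

Corrected query:
SELECT c.id, p.name, c.sales FROM authors p JOIN novels c ON c.author_id = p.id

Result:
id | name    | sales
---+---------+------
1  | Borges  | 2530 
2  | Le Guin | 12901
3  | Atwood  | 15709
4  | Tolkien | 43104
5  | Atwood  | 33324
6  | Tolkien | 21744
7  | Borges  | 25824
8  | Tolkien | 3691 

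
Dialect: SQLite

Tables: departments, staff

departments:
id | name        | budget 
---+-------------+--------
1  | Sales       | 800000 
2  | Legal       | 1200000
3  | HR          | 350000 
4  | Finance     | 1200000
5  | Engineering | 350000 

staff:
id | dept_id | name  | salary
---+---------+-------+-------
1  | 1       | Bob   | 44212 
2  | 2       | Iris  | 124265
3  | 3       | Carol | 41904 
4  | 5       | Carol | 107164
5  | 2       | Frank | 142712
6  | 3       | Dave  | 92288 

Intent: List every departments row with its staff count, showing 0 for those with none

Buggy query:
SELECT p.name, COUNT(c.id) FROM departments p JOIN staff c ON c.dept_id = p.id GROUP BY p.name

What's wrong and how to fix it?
Bug: An inner join excludes parents with zero children

Fix: Switch to LEFT JOIN to retain unmatched parent rows

Corrected query:
SELECT p.name, COUNT(c.id) FROM departments p LEFT JOIN staff c ON c.dept_id = p.id GROUP BY p.name

Result:
name        | COUNT(c.id)
------------+------------
Engineering | 1          
Finance     | 0          
HR          | 2          
Legal       | 2          
Sales       | 1          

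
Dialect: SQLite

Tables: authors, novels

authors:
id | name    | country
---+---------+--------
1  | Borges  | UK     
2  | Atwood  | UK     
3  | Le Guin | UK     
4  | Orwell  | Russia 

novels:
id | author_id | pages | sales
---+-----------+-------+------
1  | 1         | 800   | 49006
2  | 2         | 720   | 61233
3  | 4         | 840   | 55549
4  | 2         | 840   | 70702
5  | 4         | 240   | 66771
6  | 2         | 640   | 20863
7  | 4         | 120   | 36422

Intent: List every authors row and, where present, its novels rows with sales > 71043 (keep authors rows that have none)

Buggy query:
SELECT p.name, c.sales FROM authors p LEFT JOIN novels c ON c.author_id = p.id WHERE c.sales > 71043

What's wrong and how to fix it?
Bug: A WHERE condition on the right-hand table after LEFT JOIN drops unmatched parents

Fix: Move the right-table condition into the ON clause so unmatched parents are kept

Corrected query:
SELECT p.name, c.sales FROM authors p LEFT JOIN novels c ON c.author_id = p.id AND c.sales > 71043

Result:
name    | sales
--------+------
Borges  | NULL 
Atwood  | NULL 
Le Guin | NULL 
Orwell  | NULL 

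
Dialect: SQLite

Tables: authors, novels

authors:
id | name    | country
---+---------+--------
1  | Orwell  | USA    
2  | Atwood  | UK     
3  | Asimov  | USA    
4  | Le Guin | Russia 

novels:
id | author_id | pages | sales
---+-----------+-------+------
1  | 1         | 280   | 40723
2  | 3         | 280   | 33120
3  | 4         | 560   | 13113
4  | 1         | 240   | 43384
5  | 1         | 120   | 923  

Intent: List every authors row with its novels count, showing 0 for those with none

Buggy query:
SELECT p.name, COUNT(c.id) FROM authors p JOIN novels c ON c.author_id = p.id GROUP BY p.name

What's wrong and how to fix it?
Bug: INNER JOIN drops authors rows that have no matching novels rows

Fix: Switch to LEFT JOIN to retain unmatched parent rows

Corrected query:
SELECT p.name, COUNT(c.id) FROM authors p LEFT JOIN novels c ON c.author_id = p.id GROUP BY p.name

Result:
name    | COUNT(c.id)
--------+------------
Asimov  | 1          
Atwood  | 0          
Le Guin | 1          
Orwell  | 3          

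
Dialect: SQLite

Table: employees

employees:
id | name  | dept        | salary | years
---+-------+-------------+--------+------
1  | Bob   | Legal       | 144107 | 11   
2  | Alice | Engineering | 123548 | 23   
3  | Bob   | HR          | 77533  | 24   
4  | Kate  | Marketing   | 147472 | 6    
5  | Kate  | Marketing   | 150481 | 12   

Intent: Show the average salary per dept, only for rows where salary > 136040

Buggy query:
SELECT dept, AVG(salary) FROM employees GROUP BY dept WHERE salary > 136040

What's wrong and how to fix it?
Bug: Row-level WHERE must come before GROUP BY in the clause order

Fix: Move the WHERE clause before GROUP BY

Corrected query:
SELECT dept, AVG(salary) FROM employees WHERE salary > 136040 GROUP BY dept

Result:
dept      | AVG(salary)
----------+------------
Legal     | 144107     
Marketing | 148976.5   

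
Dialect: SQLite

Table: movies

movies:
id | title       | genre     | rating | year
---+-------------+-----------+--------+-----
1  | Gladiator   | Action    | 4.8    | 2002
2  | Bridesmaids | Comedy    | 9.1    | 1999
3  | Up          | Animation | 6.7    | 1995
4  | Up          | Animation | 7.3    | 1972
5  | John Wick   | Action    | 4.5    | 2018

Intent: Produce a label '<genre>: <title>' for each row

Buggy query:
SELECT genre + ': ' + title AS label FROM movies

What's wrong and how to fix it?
Bug: SQLite uses || for string concatenation; + coerces text to numbers (yielding 0)

Fix: Replace + with || to concatenate text

Corrected query:
SELECT genre || ': ' || title AS label FROM movies

Result:
label              
-------------------
Action: Gladiator  
Comedy: Bridesmaids
Animation: Up      
Animation: Up      
Action: John Wick  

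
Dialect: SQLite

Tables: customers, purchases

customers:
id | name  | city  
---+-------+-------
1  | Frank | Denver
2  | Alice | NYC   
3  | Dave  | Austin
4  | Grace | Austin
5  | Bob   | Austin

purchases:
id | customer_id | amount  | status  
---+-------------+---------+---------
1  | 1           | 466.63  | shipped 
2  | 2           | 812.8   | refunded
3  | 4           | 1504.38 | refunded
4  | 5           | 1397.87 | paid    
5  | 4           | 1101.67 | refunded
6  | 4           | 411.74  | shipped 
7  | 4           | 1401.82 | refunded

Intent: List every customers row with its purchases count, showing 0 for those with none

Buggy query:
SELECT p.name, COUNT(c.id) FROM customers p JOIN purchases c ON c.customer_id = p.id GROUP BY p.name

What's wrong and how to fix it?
Bug: An inner join excludes parents with zero children

Fix: Switch to LEFT JOIN to retain unmatched parent rows

Corrected query:
SELECT p.name, COUNT(c.id) FROM customers p LEFT JOIN purchases c ON c.customer_id = p.id GROUP BY p.name

Result:
name  | COUNT(c.id)
------+------------
Alice | 1          
Bob   | 1          
Dave  | 0          
Frank | 1          
Grace | 4          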